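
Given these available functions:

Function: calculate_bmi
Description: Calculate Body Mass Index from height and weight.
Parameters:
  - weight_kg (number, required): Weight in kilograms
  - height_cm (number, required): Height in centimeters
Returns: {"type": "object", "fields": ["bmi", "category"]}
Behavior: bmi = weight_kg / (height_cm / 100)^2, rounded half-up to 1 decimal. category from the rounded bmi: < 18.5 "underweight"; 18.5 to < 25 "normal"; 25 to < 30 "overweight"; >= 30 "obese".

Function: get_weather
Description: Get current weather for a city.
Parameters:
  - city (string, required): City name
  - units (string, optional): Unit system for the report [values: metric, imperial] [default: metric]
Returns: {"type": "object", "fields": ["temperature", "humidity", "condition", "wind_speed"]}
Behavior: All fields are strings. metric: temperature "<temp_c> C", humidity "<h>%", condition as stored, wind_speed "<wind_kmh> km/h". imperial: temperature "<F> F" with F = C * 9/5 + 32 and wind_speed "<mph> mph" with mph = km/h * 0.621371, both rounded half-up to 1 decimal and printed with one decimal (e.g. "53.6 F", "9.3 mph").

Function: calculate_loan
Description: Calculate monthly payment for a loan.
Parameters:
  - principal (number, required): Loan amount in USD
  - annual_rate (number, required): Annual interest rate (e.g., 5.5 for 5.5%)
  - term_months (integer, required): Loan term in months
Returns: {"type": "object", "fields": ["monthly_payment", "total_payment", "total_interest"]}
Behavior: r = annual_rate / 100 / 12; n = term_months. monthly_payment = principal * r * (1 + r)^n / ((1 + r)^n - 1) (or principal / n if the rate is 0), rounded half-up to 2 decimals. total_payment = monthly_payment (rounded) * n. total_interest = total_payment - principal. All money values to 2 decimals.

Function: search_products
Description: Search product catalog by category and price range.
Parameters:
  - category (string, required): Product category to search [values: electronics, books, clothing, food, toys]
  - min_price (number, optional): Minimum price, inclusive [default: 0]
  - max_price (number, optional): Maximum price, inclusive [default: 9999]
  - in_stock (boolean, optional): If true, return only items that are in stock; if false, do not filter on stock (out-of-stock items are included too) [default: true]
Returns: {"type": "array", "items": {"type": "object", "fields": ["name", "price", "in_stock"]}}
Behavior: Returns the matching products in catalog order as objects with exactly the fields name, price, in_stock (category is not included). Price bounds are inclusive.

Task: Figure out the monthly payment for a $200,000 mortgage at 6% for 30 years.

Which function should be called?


The task needs a function whose description is: Calculate monthly payment for a loan.
calculate_loan


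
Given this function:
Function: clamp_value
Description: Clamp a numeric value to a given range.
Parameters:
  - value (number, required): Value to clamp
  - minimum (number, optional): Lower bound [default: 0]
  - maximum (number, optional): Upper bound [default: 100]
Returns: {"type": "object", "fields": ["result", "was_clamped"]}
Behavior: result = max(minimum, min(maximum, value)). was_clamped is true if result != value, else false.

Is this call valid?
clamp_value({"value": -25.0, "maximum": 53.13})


Checking all required parameters present and types match... All valid.
Valid


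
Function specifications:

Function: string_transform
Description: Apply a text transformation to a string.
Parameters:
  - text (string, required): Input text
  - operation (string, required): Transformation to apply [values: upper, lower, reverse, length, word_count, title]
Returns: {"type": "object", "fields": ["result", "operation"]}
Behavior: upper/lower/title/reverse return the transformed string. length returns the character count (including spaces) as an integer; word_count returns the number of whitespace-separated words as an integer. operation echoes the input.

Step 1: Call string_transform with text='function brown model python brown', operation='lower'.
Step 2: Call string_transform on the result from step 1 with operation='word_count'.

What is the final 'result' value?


Step 1: string_transform(text='function brown model python brown', operation='lower')
  -> result = 'function brown model python brown'
Step 2: string_transform(text='function brown model python brown', operation='word_count')
  words: function, brown, model, python, brown -> 5
  -> result = 5
5


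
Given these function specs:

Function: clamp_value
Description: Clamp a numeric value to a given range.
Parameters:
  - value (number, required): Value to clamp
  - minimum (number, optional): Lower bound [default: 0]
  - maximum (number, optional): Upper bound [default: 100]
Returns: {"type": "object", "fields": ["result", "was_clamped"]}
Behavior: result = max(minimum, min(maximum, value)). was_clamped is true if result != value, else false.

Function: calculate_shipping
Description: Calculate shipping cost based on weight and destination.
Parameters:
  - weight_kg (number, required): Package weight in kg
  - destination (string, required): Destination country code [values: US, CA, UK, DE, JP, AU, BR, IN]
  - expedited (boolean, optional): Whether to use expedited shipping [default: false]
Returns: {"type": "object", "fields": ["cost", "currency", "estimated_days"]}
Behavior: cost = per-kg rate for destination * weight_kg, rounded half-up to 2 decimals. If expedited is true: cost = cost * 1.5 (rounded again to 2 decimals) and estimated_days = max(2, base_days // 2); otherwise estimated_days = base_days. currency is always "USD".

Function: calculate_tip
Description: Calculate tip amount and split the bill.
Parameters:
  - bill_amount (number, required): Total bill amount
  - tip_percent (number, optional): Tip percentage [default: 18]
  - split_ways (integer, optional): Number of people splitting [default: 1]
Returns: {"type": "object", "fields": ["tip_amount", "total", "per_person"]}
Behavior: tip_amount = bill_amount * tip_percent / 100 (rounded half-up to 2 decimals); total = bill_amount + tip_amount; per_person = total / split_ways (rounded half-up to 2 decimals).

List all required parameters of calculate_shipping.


Parameters of calculate_shipping and their required/optional flag:
  weight_kg: required
  destination: required
  expedited: optional
destination, weight_kg


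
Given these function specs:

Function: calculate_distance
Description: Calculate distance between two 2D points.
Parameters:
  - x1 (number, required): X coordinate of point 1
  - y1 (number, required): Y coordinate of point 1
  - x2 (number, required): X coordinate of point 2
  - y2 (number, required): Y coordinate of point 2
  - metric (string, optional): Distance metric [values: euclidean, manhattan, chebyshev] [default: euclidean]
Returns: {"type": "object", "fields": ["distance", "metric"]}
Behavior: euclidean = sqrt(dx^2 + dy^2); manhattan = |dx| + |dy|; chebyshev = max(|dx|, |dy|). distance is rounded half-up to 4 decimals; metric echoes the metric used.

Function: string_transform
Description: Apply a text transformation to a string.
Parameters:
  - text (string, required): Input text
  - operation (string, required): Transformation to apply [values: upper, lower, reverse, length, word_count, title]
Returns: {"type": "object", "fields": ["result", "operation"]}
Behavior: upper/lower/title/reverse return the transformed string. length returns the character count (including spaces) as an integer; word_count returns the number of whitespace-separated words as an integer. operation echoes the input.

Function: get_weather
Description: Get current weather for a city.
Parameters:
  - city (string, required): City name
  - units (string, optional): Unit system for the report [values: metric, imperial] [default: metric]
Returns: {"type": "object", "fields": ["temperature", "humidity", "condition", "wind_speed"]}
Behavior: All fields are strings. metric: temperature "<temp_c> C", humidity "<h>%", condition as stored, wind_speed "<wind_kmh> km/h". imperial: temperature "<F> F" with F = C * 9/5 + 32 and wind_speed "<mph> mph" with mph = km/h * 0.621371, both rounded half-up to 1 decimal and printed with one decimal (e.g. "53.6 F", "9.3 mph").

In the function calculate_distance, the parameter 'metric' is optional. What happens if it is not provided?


The calculate_distance spec declares:
  - metric (string, optional): Distance metric [values: euclidean, manhattan, chebyshev] [default: euclidean]
It defaults to euclidean


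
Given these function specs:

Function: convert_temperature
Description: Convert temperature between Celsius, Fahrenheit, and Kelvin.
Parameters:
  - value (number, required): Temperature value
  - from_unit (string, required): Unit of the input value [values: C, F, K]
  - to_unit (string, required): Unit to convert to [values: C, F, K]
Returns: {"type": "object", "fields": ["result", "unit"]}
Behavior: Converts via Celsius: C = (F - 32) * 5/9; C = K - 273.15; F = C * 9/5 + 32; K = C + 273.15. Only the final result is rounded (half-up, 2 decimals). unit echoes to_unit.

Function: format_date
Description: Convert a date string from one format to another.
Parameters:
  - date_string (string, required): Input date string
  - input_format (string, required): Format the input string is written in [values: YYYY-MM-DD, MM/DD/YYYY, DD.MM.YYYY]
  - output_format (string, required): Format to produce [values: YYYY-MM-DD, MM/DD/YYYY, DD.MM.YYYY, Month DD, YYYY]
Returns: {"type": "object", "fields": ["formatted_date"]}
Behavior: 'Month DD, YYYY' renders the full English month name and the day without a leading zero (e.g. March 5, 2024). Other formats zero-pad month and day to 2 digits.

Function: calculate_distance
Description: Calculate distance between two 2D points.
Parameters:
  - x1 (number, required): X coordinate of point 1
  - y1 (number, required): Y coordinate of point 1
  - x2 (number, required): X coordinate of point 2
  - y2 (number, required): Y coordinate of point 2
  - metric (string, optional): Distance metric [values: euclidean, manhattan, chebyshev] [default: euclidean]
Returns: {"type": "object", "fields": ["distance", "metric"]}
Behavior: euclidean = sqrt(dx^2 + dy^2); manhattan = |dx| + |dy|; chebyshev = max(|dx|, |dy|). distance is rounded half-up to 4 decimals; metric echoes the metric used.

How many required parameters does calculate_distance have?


Parameters of calculate_distance: x1 (required), y1 (required), x2 (required), y2 (required), metric (optional)
Required count:
4


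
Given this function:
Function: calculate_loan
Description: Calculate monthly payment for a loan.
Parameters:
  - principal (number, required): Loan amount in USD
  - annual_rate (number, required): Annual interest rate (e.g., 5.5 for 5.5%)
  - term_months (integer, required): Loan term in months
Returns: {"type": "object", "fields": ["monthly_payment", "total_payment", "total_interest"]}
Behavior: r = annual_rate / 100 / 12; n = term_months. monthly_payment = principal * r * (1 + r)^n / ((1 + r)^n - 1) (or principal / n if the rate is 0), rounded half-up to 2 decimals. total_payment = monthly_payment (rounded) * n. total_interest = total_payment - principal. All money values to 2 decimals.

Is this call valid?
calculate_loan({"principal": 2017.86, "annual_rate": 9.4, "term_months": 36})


Checking all required parameters present and types match... All valid.
Valid


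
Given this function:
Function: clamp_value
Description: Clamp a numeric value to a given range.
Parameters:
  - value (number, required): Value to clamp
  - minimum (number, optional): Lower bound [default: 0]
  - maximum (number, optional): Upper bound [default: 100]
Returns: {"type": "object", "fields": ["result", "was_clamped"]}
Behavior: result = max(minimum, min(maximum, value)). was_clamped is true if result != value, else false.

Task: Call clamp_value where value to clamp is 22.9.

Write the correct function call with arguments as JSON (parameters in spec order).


Mapping each described value to its parameter name:
  'Value to clamp' -> value = 22.9
clamp_value({"value": 22.9})


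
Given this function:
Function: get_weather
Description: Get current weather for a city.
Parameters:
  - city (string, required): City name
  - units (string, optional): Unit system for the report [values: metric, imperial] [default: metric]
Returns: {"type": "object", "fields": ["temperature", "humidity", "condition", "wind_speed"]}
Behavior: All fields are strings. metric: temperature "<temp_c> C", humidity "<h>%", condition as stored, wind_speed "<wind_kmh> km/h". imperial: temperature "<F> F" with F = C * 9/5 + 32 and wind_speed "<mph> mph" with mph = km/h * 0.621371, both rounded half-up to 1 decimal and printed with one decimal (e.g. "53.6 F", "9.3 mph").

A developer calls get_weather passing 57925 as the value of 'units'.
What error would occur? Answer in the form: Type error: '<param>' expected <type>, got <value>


Spec: 'units' is declared as string; 57925 is an integer.
Type error: 'units' expected string, got 57925


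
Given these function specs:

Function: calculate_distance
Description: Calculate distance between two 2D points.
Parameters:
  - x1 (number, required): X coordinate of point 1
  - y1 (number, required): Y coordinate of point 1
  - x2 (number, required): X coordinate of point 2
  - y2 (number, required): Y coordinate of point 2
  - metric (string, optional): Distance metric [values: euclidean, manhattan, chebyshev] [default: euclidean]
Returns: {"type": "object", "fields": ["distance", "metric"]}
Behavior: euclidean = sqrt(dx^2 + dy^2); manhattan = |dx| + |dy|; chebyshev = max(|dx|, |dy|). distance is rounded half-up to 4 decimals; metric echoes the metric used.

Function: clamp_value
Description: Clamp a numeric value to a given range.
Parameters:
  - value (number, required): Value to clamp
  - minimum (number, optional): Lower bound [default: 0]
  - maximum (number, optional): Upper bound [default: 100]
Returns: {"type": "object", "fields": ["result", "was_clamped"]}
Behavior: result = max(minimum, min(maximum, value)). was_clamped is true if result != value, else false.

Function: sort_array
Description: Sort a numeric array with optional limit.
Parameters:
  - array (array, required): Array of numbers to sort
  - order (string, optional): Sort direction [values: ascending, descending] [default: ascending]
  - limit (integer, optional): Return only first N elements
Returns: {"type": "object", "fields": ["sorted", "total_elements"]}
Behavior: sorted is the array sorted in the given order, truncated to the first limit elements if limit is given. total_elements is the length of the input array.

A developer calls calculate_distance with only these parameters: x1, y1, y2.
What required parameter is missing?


Required parameters: x1, y1, x2, y2
Provided: x1, y1, y2
Missing: x2
x2


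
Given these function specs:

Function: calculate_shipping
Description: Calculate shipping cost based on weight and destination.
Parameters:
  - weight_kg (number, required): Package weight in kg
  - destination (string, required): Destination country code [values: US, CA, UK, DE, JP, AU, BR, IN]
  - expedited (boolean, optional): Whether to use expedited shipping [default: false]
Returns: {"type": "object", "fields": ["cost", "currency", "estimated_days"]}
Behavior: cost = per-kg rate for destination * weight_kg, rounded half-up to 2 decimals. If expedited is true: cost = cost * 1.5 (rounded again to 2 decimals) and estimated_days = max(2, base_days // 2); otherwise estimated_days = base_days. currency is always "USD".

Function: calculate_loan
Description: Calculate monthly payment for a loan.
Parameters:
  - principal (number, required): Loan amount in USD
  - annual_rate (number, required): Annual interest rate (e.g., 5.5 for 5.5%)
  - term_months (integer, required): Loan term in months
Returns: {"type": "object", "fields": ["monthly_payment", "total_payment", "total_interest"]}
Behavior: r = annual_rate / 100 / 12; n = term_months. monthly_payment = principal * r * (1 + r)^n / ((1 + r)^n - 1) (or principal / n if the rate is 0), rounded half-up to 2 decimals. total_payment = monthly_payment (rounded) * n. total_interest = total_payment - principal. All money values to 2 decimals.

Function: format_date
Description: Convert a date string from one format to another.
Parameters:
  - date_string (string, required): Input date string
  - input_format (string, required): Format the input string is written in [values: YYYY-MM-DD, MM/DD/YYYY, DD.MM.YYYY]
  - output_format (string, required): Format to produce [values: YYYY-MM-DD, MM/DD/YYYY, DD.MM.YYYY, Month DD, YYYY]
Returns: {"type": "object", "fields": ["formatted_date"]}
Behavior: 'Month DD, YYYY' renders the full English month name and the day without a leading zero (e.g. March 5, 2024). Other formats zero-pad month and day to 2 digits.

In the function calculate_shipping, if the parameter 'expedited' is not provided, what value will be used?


The calculate_shipping spec declares:
  - expedited (boolean, optional): Whether to use expedited shipping [default: false]
Default:
false


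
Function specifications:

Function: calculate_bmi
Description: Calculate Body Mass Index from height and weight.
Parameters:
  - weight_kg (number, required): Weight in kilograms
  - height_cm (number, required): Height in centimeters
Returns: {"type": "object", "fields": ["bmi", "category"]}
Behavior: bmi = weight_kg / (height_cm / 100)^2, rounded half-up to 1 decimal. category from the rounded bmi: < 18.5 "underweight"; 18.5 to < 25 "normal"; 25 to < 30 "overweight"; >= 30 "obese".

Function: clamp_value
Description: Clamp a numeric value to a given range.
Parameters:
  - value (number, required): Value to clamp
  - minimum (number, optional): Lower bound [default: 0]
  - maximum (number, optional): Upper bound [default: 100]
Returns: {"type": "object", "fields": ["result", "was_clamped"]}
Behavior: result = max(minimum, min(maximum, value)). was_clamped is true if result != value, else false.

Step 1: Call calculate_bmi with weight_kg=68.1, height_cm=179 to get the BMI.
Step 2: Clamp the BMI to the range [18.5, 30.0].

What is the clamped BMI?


Step 1: calculate_bmi(weight_kg=68.1, height_cm=179)
  height_m = 179 / 100 = 1.79
  bmi = 68.1 / 1.79^2 = 68.1 / 3.2041 = 21.254018 -> 21.3
  18.5 <= 21.3 < 25 -> normal
  -> bmi = 21.3
Step 2: clamp_value(value=21.3, minimum=18.5, maximum=30.0)
  result = max(18.5, min(30.0, 21.3)) = max(18.5, 21.3) = 21.3
  was_clamped = (21.3 != 21.3) = false
  -> result = 21.3
21.3


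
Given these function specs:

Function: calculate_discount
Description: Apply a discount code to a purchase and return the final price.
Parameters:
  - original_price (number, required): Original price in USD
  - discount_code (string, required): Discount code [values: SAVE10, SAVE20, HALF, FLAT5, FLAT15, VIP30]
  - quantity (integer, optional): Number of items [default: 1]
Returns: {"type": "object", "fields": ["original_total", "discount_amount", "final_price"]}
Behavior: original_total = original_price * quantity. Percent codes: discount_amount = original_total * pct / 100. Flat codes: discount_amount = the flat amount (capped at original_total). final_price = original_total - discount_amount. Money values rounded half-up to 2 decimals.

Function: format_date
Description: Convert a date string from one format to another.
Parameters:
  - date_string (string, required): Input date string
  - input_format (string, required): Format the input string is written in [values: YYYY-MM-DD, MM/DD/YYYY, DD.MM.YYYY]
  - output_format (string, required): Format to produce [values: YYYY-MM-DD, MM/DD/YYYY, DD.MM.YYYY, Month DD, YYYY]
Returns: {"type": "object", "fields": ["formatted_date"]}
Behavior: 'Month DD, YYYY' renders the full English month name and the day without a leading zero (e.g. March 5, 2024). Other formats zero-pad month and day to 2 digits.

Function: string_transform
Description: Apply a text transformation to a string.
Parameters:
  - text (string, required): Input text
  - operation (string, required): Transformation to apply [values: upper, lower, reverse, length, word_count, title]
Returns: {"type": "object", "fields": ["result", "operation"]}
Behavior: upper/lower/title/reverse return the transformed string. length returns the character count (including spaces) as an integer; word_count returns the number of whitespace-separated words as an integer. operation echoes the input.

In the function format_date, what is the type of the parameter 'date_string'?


The format_date spec declares:
  - date_string (string, required): Input date string
Type:
string


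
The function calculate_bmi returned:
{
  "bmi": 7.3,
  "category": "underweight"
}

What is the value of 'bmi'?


7.3


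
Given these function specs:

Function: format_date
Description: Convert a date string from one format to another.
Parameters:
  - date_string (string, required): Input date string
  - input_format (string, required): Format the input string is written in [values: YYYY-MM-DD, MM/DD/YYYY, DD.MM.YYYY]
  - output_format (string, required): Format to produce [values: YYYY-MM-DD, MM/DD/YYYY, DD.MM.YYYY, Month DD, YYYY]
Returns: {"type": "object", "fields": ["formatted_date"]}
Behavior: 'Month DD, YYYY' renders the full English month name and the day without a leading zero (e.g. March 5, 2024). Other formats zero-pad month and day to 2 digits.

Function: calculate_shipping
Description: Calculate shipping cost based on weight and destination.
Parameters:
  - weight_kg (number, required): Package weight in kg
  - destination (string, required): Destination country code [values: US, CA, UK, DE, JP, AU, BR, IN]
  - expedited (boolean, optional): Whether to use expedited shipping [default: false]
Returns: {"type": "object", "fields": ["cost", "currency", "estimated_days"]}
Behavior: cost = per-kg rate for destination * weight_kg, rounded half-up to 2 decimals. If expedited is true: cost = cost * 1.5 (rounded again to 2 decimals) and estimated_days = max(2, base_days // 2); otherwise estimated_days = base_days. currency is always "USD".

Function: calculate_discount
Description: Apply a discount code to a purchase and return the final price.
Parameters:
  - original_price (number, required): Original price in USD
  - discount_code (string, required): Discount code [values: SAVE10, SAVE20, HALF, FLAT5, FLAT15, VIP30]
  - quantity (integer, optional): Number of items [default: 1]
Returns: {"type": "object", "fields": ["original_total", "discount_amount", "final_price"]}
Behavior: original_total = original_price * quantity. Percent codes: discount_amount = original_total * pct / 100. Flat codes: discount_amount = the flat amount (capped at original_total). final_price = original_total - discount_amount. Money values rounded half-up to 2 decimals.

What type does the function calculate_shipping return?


The calculate_shipping spec declares Returns: {"type": "object", "fields": ["cost", "currency", "estimated_days"]}
Type:
object


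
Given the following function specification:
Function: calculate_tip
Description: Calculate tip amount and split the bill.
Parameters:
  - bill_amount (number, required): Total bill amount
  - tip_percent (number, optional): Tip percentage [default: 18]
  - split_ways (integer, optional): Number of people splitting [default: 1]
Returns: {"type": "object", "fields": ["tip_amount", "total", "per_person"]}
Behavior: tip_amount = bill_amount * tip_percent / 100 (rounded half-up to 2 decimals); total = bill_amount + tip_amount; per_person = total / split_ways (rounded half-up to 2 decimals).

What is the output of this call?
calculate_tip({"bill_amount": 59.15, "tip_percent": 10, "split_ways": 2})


tip_amount = 59.15 * 10/100 = 5.915 -> 5.92
total = 59.15 + 5.92 = 65.07
per_person = 65.07 / 2 = 32.535 -> 32.54
Output:
{"tip_amount": 5.92, "total": 65.07, "per_person": 32.54}


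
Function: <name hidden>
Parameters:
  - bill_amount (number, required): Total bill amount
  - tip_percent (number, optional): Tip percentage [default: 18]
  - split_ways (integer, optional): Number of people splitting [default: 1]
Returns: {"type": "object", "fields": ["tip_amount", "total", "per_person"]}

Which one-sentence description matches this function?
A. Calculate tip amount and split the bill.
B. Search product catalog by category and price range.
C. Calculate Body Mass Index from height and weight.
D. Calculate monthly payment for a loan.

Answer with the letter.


Parameters bill_amount, tip_percent, split_ways and return ["tip_amount", "total", "per_person"] fit: Calculate tip amount and split the bill.
A


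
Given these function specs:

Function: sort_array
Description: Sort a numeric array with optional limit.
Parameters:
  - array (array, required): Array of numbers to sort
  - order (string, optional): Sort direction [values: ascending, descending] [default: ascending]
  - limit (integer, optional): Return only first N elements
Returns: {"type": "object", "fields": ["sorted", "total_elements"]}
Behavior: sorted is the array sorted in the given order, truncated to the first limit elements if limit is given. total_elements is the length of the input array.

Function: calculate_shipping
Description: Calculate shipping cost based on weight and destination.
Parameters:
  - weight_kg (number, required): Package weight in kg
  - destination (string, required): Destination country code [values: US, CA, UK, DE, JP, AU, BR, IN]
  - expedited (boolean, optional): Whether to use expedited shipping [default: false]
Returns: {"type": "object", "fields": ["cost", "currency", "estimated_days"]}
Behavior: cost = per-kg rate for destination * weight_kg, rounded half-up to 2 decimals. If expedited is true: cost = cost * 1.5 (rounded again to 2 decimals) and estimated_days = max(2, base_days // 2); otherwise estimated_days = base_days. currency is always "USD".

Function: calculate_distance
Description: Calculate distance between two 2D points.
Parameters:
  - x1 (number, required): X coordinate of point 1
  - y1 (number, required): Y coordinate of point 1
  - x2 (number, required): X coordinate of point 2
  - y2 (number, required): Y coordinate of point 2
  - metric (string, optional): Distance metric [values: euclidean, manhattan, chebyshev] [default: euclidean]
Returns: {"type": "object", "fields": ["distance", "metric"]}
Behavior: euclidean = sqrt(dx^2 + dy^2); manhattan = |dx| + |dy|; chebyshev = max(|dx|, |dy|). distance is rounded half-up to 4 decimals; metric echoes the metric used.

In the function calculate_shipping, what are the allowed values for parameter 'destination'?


The calculate_shipping spec declares:
  - destination (string, required): Destination country code [values: US, CA, UK, DE, JP, AU, BR, IN]
Allowed values:
US, CA, UK, DE, JP, AU, BR, IN


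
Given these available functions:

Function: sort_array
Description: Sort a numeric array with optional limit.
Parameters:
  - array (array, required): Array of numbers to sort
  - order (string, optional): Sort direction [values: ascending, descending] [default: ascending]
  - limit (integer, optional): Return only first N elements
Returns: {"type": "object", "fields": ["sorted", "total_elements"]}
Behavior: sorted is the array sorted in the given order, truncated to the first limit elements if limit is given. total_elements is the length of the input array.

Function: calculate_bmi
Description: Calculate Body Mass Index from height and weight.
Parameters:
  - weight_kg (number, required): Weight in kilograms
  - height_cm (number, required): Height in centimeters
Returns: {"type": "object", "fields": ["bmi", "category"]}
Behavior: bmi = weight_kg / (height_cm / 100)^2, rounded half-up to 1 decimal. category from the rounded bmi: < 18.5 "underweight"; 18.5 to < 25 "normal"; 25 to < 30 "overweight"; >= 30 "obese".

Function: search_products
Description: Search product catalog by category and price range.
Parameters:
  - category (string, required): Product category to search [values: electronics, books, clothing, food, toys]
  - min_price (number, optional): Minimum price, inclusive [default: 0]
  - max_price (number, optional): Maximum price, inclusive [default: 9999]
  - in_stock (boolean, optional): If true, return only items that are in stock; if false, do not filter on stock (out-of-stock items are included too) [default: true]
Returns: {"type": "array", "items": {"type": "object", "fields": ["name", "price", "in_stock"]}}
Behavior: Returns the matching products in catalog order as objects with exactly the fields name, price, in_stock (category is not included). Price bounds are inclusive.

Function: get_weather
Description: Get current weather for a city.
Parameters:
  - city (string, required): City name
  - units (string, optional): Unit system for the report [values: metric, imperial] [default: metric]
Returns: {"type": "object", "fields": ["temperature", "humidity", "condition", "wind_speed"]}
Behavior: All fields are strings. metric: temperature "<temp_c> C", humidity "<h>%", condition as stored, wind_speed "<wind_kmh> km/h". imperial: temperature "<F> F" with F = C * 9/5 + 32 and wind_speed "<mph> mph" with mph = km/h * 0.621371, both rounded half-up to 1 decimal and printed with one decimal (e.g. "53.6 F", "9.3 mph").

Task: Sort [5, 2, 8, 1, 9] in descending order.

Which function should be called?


The task needs a function whose description is: Sort a numeric array with optional limit.
sort_array


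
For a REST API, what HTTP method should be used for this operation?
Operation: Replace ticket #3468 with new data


GET = read, POST = create, PUT = update/replace, DELETE = remove
This operation is an update/replace.
PUT


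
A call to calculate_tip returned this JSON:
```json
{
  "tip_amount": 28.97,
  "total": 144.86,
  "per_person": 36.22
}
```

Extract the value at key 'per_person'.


36.22


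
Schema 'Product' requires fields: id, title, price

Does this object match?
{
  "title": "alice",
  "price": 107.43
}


Checking required fields...
Missing: id
Invalid - missing required field 'id'


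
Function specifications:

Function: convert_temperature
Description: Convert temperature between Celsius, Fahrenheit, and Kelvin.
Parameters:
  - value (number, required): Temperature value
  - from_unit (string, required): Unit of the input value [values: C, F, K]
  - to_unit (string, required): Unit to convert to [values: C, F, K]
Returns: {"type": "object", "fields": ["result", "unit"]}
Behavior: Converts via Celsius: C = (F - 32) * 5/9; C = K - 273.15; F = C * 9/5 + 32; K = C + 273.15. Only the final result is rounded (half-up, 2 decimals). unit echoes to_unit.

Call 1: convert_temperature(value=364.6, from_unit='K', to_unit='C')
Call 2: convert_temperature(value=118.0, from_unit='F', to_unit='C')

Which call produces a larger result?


Call 1:
  To C: 364.6 - 273.15 = 91.45
  Target is C: 91.45
  Round to 2 decimals: 91.45
  -> 91.45 C
Call 2:
  To C: (118 - 32) * 5/9 = 47.777778
  Target is C: 47.777778
  Round to 2 decimals: 47.78
  -> 47.78 C
Call 1 (91.45 C)


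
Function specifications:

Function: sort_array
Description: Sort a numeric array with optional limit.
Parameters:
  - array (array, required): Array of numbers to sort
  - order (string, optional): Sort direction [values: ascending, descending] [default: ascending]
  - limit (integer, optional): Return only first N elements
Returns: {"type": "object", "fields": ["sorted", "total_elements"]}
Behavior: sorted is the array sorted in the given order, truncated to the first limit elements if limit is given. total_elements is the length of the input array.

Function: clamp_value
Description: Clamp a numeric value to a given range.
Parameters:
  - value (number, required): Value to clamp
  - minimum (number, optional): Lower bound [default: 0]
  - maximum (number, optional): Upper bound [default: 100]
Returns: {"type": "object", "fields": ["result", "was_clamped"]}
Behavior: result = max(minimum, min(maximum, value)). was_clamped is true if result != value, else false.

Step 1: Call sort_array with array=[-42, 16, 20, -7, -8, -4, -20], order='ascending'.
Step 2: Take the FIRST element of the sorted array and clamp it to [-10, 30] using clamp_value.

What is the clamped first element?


Step 1: sort_array(order=ascending)
  sorted: [-42, -20, -8, -7, -4, 16, 20]
  -> first element = -42
Step 2: clamp_value(value=-42, minimum=-10, maximum=30)
  result = max(-10, min(30, -42)) = max(-10, -42) = -10
  was_clamped = (-10 != -42) = true
  -> result = -10
-10


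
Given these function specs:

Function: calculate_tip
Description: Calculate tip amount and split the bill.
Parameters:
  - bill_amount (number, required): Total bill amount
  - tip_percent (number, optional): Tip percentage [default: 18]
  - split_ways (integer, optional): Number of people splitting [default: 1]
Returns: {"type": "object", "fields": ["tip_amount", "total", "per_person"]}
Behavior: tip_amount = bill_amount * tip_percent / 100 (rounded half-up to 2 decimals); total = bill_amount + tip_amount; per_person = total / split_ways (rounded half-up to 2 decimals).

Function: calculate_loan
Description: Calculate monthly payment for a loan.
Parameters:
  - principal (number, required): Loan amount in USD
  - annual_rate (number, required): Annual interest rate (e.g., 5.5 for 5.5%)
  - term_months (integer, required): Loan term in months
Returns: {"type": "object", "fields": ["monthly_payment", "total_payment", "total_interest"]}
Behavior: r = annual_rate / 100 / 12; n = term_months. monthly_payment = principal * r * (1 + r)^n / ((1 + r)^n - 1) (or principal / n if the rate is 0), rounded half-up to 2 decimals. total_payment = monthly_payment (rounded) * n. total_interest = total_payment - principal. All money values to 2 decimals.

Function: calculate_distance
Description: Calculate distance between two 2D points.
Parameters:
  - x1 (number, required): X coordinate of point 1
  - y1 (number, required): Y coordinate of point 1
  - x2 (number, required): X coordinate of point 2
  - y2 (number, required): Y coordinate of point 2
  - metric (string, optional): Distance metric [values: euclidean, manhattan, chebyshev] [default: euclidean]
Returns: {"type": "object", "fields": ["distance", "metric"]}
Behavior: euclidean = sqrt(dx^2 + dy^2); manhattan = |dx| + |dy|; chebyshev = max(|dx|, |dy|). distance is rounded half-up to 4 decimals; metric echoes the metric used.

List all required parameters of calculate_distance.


Parameters of calculate_distance and their required/optional flag:
  x1: required
  y1: required
  x2: required
  y2: required
  metric: optional
x1, x2, y1, y2


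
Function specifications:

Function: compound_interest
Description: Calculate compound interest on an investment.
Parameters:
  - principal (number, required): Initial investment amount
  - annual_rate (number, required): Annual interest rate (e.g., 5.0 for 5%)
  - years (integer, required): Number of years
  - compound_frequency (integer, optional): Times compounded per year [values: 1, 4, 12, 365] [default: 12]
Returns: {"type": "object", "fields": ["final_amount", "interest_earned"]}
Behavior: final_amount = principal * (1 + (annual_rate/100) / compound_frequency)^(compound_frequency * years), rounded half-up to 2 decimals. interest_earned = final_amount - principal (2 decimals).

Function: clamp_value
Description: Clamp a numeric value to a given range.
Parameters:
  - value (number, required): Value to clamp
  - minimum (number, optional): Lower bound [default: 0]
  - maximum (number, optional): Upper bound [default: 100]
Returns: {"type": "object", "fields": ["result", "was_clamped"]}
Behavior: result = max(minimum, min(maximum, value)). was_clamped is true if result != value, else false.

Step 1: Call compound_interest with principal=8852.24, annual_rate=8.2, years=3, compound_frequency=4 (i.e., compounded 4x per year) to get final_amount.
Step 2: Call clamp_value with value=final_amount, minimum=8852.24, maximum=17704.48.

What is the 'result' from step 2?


Step 1: compound_interest
  rate per period = 8.2/100/4 = 0.0205 (keep full precision); periods = 4 * 3 = 12
  (1 + 0.0205)^12 = 1.27572219
  final_amount = 8852.24 * 1.27572219 = 11292.99897 -> 11293.00
  interest_earned = 11293.00 - 8852.24 = 2440.76
  -> final_amount = 11293.0
Step 2: clamp_value(value=11293.0, minimum=8852.24, maximum=17704.48)
  result = max(8852.24, min(17704.48, 11293.0)) = max(8852.24, 11293.0) = 11293.0
  was_clamped = (11293.0 != 11293.0) = false
  -> result = 11293.0
11293.0


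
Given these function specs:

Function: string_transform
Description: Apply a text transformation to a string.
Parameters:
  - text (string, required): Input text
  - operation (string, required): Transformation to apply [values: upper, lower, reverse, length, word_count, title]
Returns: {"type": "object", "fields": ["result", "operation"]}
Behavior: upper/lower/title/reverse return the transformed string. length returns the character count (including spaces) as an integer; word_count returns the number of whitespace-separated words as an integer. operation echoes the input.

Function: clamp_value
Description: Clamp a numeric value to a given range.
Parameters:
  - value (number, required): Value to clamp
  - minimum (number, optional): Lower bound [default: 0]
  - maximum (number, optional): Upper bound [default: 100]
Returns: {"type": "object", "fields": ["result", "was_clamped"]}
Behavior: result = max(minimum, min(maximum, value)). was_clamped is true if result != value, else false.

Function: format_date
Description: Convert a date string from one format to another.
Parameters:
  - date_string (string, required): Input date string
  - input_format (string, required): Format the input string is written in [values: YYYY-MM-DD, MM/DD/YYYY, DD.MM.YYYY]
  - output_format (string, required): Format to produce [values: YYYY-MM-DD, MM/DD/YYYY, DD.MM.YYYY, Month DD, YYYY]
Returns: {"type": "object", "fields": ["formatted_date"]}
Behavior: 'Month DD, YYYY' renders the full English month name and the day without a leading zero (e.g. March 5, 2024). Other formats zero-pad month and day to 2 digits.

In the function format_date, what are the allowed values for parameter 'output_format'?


The format_date spec declares:
  - output_format (string, required): Format to produce [values: YYYY-MM-DD, MM/DD/YYYY, DD.MM.YYYY, Month DD, YYYY]
Allowed values:
YYYY-MM-DD, MM/DD/YYYY, DD.MM.YYYY, Month DD, YYYY


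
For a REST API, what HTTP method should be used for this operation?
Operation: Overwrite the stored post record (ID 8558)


GET = read, POST = create, PUT = update/replace, DELETE = remove
This operation is an update/replace.
PUT


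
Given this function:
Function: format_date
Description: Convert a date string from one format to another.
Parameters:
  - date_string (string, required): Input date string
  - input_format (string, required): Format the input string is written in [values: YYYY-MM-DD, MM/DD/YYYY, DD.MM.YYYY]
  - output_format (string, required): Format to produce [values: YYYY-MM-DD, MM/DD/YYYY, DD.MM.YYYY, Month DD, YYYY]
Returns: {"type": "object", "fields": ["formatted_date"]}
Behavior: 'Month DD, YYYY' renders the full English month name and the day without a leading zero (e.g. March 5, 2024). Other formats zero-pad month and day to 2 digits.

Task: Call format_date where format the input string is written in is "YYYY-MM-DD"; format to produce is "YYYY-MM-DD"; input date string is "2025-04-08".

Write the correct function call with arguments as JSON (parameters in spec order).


Mapping each described value to its parameter name:
  'Format the input string is written in' -> input_format = "YYYY-MM-DD"
  'Format to produce' -> output_format = "YYYY-MM-DD"
  'Input date string' -> date_string = "2025-04-08"
format_date({"date_string": "2025-04-08", "input_format": "YYYY-MM-DD", "output_format": "YYYY-MM-DD"})


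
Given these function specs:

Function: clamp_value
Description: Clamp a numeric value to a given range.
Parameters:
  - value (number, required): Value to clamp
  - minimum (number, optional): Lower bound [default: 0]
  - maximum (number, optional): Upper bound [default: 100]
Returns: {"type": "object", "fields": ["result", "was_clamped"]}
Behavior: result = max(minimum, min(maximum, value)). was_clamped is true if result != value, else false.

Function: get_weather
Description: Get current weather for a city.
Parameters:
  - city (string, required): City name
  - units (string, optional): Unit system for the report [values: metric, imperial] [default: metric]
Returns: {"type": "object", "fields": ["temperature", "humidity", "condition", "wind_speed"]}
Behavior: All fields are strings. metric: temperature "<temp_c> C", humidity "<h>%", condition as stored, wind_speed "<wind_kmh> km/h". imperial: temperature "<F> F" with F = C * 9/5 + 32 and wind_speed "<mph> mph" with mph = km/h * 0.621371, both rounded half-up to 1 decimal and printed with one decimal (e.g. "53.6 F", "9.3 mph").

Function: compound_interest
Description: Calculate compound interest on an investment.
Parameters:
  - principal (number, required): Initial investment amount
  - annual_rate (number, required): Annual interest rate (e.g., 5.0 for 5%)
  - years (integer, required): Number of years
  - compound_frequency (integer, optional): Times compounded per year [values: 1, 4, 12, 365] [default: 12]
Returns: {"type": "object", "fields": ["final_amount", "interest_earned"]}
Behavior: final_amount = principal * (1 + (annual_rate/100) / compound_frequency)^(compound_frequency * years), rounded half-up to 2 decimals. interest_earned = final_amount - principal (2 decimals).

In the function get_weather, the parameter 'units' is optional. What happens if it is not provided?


The get_weather spec declares:
  - units (string, optional): Unit system for the report [values: metric, imperial] [default: metric]
It defaults to metric
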